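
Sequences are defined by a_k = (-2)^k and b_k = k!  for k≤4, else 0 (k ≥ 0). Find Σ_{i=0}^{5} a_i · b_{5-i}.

-56

The convolution is the x^5 coefficient of A(x)B(x).
Σ = 1·0 − 2·24 + 4·6 − 8·2 + 16·1 − 32·1 = -56.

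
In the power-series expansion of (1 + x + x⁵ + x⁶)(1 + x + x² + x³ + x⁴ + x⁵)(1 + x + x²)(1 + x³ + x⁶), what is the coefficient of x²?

(1 + x + x⁵ + x⁶) has coefficients 1,1,0 for degrees 0…2.
(1 + x + x² + x³ + x⁴ + x⁵) has coefficients 1,1,1 for degrees 0…2.
Multiplying by (1 + x + x²) gives running coefficients 1,2,3 for degrees 0…2.
Finally multiplying by (1 + x³ + x⁶), the product of all factors after the first has coefficients 1,2,3 for degrees 0…2.
[x²] = 1·3 + 1·2 = 5.

5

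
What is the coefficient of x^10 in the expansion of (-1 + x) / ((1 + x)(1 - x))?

Partial fractions give a closed form: a_n = (-1)·(-1)^n.
At n = 10: a_10 = -1.

-1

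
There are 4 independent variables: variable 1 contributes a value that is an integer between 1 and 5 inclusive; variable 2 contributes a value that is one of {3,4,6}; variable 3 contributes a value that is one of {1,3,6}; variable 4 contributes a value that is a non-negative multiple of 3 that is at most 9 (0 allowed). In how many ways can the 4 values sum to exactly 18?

12

The generating function for the choices is (y + y² + y³ + y⁴ + y⁵)·(y³ + y⁴ + y⁶)·(y + y³ + y⁶)·(1 + y³ + y⁶ + y⁹); the count is [y¹⁸].
(y + y² + y³ + y⁴ + y⁵) has coefficients 0,1,1,1,1,1 for degrees 0…5.
(y³ + y⁴ + y⁶) has coefficients 0,0,0,1,1,0,1,0,0,0,0,0,0,0,0,0,0,0,0 for degrees 0…18.
Multiplying by (y + y³ + y⁶) gives running coefficients 0,0,0,0,1,1,1,2,0,2,1,0,1,0,0,0,0,0,0 for degrees 0…18.
Finally multiplying by (1 + y³ + y⁶ + y⁹), the product of all factors after the first has coefficients 0,0,0,0,1,1,1,3,1,3,4,1,4,4,1,4,3,0,3 for degrees 0…18.
[y¹⁸] = 1·0 + 1·3 + 1·4 + 1·1 + 1·4 = 12.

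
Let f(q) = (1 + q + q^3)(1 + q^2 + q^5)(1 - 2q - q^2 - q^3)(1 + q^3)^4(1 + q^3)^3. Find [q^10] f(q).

(1 + q + q^3) has coefficients 1,1,0,1 for degrees 0…3.
(1 + q^2 + q^5) has coefficients 1,0,1,0,0,1,0,0,0,0,0 for degrees 0…10.
Multiplying by (1 - 2q - q^2 - q^3) gives running coefficients 1,-2,0,-3,-1,0,-2,-1,-1,0,0 for degrees 0…10.
Multiplying by (1 + q^3)^4 gives running coefficients 1,-2,0,1,-9,0,-8,-17,-1,-22,-18 for degrees 0…10.
Finally multiplying by (1 + q^3)^3, the product of all factors after the first has coefficients 1,-2,0,4,-15,0,-2,-50,-1,-42,-98 for degrees 0…10.
[q^10] = 1·(-98) + 1·(-42) + 1·(-50) = -190.

-190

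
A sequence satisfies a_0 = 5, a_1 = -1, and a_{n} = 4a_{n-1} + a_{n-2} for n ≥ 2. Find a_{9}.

17711

The ordinary generating function has denominator 1 - 4t - t^2.
Iterating the recurrence: a_0,…,a_{9} = 5, -1, 1, 3, 13, 55, 233, 987, 4181, 17711.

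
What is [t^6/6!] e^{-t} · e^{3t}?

The EGF product rule gives c_6 = Σ_{k_1+k_2=6} C(6; k_1,k_2) · ∏ g_i(k_i), where e^{-t} gives (-1)^k; e^{3t} gives (3)^k.
g_1(k) for k = 0…6: 1, -1, 1, -1, 1, -1, 1.
g_2(k) for k = 0…6: 1, 3, 9, 27, 81, 243, 729.
c_6 = Σ_k C(6,k)·g_1(k)·g_2(6−k) = 1·1·729 + 6·(-1)·243 + 15·1·81 + 20·(-1)·27 + 15·1·9 + 6·(-1)·3 + 1·1·1 = 729 − 1458 + 1215 − 540 + 135 − 18 + 1 = 64.

64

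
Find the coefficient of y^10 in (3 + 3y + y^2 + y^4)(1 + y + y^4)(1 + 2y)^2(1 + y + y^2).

(3 + 3y + y^2 + y^4) has coefficients 3,3,1,0,1 for degrees 0…4.
(1 + y + y^4) has coefficients 1,1,0,0,1,0,0,0,0,0,0 for degrees 0…10.
Multiplying by (1 + 2y)^2 gives running coefficients 1,5,8,4,1,4,4,0,0,0,0 for degrees 0…10.
Finally multiplying by (1 + y + y^2), the product of all factors after the first has coefficients 1,6,14,17,13,9,9,8,4,0,0 for degrees 0…10.
[y^10] = 3·0 + 3·0 + 1·4 + 1·9 = 13.

13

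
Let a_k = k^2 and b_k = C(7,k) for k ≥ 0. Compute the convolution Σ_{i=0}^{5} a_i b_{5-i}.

501

This is [x^5] in the product of the two ordinary generating functions.
Σ = 0·21 + 1·35 + 4·35 + 9·21 + 16·7 + 25·1 = 501.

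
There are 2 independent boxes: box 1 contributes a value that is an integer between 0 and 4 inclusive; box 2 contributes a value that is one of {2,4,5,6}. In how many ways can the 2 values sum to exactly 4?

2

The generating function for the choices is (1 + q + q² + q³ + q⁴)·(q² + q⁴ + q⁵ + q⁶); the count is [q⁴].
(1 + q + q² + q³ + q⁴) has coefficients 1,1,1,1,1 for degrees 0…4.
(q² + q⁴ + q⁵ + q⁶) has coefficients 0,0,1,0,1 for degrees 0…4.
[q⁴] = 1·1 + 1·0 + 1·1 + 1·0 + 1·0 = 2.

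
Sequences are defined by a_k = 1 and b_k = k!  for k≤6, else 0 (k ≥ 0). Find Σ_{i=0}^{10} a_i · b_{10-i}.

874

This is [x^10] in the product of the two ordinary generating functions.
Σ = 1·0 + 1·0 + 1·0 + 1·0 + 1·720 + 1·120 + 1·24 + 1·6 + 1·2 + 1·1 + 1·1 = 874.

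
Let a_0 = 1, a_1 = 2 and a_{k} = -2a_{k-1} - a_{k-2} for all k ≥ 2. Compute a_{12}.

-35

The ordinary generating function has denominator 1 + 2y + y^2.
Iterating the recurrence: a_0,…,a_{12} = 1, 2, -5, 8, -11, 14, -17, 20, -23, 26, -29, 32, -35.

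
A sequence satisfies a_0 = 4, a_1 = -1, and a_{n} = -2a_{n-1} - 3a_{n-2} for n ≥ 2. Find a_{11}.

The ordinary generating function has denominator 1 + 2x + 3x^2.
Iterating the recurrence: a_0,…,a_{11} = 4, -1, -10, 23, -16, -37, 122, -133, -100, 599, -898, -1.

-1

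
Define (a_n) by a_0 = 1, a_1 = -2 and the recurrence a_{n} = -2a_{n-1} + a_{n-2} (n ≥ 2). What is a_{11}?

-13860

The ordinary generating function has denominator 1 + 2x - x^2.
Iterating the recurrence: a_0,…,a_{11} = 1, -2, 5, -12, 29, -70, 169, -408, 985, -2378, 5741, -13860.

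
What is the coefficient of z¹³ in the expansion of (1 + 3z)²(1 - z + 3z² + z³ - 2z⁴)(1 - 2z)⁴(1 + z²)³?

824

(1 + 3z)² has coefficients 1,6,9 for degrees 0…2.
(1 - z + 3z² + z³ - 2z⁴) has coefficients 1,-1,3,1,-2,0,0,0,0,0,0,0,0,0 for degrees 0…13.
Multiplying by (1 - 2z)⁴ gives running coefficients 1,-9,35,-79,110,-72,-32,80,-32,0,0,0,0,0 for degrees 0…13.
Finally multiplying by (1 + z²)³, the product of all factors after the first has coefficients 1,-9,38,-106,218,-336,404,-382,237,-55,-82,168,-128,80 for degrees 0…13.
[z¹³] = 1·80 + 6·(-128) + 9·168 = 824.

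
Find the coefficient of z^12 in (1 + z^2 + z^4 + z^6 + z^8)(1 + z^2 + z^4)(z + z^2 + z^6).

5

(1 + z^2 + z^4 + z^6 + z^8) has coefficients 1,0,1,0,1,0,1,0,1 for degrees 0…8.
(1 + z^2 + z^4) has coefficients 1,0,1,0,1,0,0,0,0,0,0,0,0 for degrees 0…12.
Finally multiplying by (z + z^2 + z^6), the product of all factors after the first has coefficients 0,1,1,1,1,1,2,0,1,0,1,0,0 for degrees 0…12.
[z^12] = 1·0 + 1·1 + 1·1 + 1·2 + 1·1 = 5.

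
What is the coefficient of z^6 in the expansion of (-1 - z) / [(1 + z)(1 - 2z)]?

-64

Partial fractions give a closed form: a_n = (-1)·2^n.
At n = 6: a_6 = -64.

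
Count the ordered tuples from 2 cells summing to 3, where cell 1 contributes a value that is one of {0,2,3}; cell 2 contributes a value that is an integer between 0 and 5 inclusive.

3

The generating function for the choices is (1 + t² + t³)·(1 + t + t² + t³ + t⁴ + t⁵); the count is [t³].
(1 + t² + t³) has coefficients 1,0,1,1 for degrees 0…3.
(1 + t + t² + t³ + t⁴ + t⁵) has coefficients 1,1,1,1 for degrees 0…3.
[t³] = 1·1 + 1·1 + 1·1 = 3.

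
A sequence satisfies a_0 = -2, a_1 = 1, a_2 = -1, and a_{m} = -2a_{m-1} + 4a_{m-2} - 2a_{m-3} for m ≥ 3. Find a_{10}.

-40088

The ordinary generating function has denominator 1 + 2t - 4t^2 + 2t^3.
Iterating the recurrence: a_0,…,a_{10} = -2, 1, -1, 10, -26, 94, -312, 1052, -3540, 11912, -40088.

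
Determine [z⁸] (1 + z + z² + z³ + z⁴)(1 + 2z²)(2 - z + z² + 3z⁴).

11

(1 + z + z² + z³ + z⁴) has coefficients 1,1,1,1,1 for degrees 0…4.
(1 + 2z²) has coefficients 1,0,2,0,0,0,0,0,0 for degrees 0…8.
Finally multiplying by (2 - z + z² + 3z⁴), the product of all factors after the first has coefficients 2,-1,5,-2,5,0,6,0,0 for degrees 0…8.
[z⁸] = 1·0 + 1·0 + 1·6 + 1·0 + 1·5 = 11.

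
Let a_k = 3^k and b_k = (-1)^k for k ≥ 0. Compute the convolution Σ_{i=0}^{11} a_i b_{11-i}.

132860

Write out a_i and b_{11-i} for i = 0,…,11 and sum the products.
Σ = 1·(-1) + 3·1 + 9·(-1) + 27·1 + 81·(-1) + 243·1 + 729·(-1) + 2187·1 + 6561·(-1) + 19683·1 + 59049·(-1) + 177147·1 = 132860.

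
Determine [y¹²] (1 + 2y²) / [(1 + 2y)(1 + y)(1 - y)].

8191

Partial fractions give a closed form: a_n = (2)·(-2)^n + (-3/2)·(-1)^n + (1/2)·1^n.
At n = 12: a_12 = 8191.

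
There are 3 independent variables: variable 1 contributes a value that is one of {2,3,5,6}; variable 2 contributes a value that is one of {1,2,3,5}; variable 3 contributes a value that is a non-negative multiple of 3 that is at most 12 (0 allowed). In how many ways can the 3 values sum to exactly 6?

3

The generating function for the choices is (q² + q³ + q⁵ + q⁶)·(q + q² + q³ + q⁵)·(1 + q³ + q⁶ + q⁹ + q¹²); the count is [q⁶].
(q² + q³ + q⁵ + q⁶) has coefficients 0,0,1,1,0,1,1 for degrees 0…6.
(q + q² + q³ + q⁵) has coefficients 0,1,1,1,0,1,0 for degrees 0…6.
Finally multiplying by (1 + q³ + q⁶ + q⁹ + q¹²), the product of all factors after the first has coefficients 0,1,1,1,1,2,1 for degrees 0…6.
[q⁶] = 1·1 + 1·1 + 1·1 + 1·0 = 3.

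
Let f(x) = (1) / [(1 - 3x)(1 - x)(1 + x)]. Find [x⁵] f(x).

Partial fractions give a closed form: a_n = (9/8)·3^n + (-1/4)·1^n + (1/8)·(-1)^n.
At n = 5: a_5 = 273.

273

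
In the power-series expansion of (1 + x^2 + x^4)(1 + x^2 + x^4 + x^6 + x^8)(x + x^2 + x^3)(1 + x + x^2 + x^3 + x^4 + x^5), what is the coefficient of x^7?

(1 + x^2 + x^4) has coefficients 1,0,1,0,1 for degrees 0…4.
(1 + x^2 + x^4 + x^6 + x^8) has coefficients 1,0,1,0,1,0,1,0 for degrees 0…7.
Multiplying by (x + x^2 + x^3) gives running coefficients 0,1,1,2,1,2,1,2 for degrees 0…7.
Finally multiplying by (1 + x + x^2 + x^3 + x^4 + x^5), the product of all factors after the first has coefficients 0,1,2,4,5,7,8,9 for degrees 0…7.
[x^7] = 1·9 + 1·7 + 1·4 = 20.

20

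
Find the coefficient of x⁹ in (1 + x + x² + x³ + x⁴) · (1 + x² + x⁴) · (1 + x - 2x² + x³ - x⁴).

-1

(1 + x + x² + x³ + x⁴) has coefficients 1,1,1,1,1 for degrees 0…4.
(1 + x² + x⁴) has coefficients 1,0,1,0,1,0,0,0,0,0 for degrees 0…9.
Finally multiplying by (1 + x - 2x² + x³ - x⁴), the product of all factors after the first has coefficients 1,1,-1,2,-2,2,-3,1,-1,0 for degrees 0…9.
[x⁹] = 1·0 + 1·(-1) + 1·1 + 1·(-3) + 1·2 = -1.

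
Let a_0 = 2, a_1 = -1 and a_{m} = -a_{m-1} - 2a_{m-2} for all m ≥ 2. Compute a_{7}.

The ordinary generating function has denominator 1 + x + 2x^2.
Iterating the recurrence: a_0,…,a_{7} = 2, -1, -3, 5, 1, -11, 9, 13.

13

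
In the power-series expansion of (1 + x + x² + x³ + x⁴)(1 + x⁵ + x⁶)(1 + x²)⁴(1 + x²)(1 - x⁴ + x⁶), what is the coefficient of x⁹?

27

(1 + x + x² + x³ + x⁴) has coefficients 1,1,1,1,1 for degrees 0…4.
(1 + x⁵ + x⁶) has coefficients 1,0,0,0,0,1,1,0,0,0 for degrees 0…9.
Multiplying by (1 + x²)⁴ gives running coefficients 1,0,4,0,6,1,5,4,5,6 for degrees 0…9.
Multiplying by (1 + x²) gives running coefficients 1,0,5,0,10,1,11,5,10,10 for degrees 0…9.
Finally multiplying by (1 - x⁴ + x⁶), the product of all factors after the first has coefficients 1,0,5,0,9,1,7,5,5,9 for degrees 0…9.
[x⁹] = 1·9 + 1·5 + 1·5 + 1·7 + 1·1 = 27.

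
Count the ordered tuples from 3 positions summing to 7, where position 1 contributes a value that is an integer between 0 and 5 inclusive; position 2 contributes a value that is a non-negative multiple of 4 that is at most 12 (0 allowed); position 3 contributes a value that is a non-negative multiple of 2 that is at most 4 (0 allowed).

The generating function for the choices is (1 + t + t^2 + t^3 + t^4 + t^5)·(1 + t^4 + t^8 + t^12)·(1 + t^2 + t^4); the count is [t^7].
(1 + t + t^2 + t^3 + t^4 + t^5) has coefficients 1,1,1,1,1,1 for degrees 0…5.
(1 + t^4 + t^8 + t^12) has coefficients 1,0,0,0,1,0,0,0 for degrees 0…7.
Finally multiplying by (1 + t^2 + t^4), the product of all factors after the first has coefficients 1,0,1,0,2,0,1,0 for degrees 0…7.
[t^7] = 1·0 + 1·1 + 1·0 + 1·2 + 1·0 + 1·1 = 4.

4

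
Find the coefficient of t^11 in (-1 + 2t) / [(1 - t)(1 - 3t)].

-88574

The denominator gives the recurrence a_n = 4a_(n−1) − 3a_(n−2) for n ≥ 2; the numerator fixes a_0 = -1, a_1 = -2.
Iterating: -1, -2, -5, -14, -41, -122, -365, -1094, -3281, -9842, -29525, -88574, so a_11 = -88574.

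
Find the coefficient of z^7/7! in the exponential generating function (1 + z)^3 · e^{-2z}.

The EGF product rule gives c_7 = Σ_{k_1+k_2=7} C(7; k_1,k_2) · ∏ g_i(k_i), where (1+z)^3 gives the falling factorial (3)_k; e^{-2z} gives (-2)^k.
g_1(k) for k = 0…7: 1, 3, 6, 6, 0, 0, 0, 0.
g_2(k) for k = 0…7: 1, -2, 4, -8, 16, -32, 64, -128.
c_7 = Σ_k C(7,k)·g_1(k)·g_2(7−k) = 1·1·(-128) + 7·3·64 + 21·6·(-32) + 35·6·16 = −128 + 1344 − 4032 + 3360 = 544.

544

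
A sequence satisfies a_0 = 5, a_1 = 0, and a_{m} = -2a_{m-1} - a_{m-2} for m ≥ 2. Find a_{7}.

The ordinary generating function has denominator 1 + 2x + x^2.
Iterating the recurrence: a_0,…,a_{7} = 5, 0, -5, 10, -15, 20, -25, 30.

30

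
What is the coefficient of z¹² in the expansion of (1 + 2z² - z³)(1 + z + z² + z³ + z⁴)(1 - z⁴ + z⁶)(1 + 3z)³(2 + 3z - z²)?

(1 + 2z² - z³) has coefficients 1,0,2,-1 for degrees 0…3.
(1 + z + z² + z³ + z⁴) has coefficients 1,1,1,1,1,0,0,0,0,0,0,0,0 for degrees 0…12.
Multiplying by (1 - z⁴ + z⁶) gives running coefficients 1,1,1,1,0,-1,0,0,0,1,1,0,0 for degrees 0…12.
Multiplying by (1 + 3z)³ gives running coefficients 1,10,37,64,63,53,18,-27,-27,1,10,36,54 for degrees 0…12.
Finally multiplying by (2 + 3z - z²), the product of all factors after the first has coefficients 2,23,103,229,281,231,132,-53,-153,-52,50,101,206 for degrees 0…12.
[z¹²] = 1·206 + 2·50 − 1·(-52) = 358.

358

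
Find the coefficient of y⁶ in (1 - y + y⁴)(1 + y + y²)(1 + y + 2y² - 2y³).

6

(1 - y + y⁴) has coefficients 1,-1,0,0,1 for degrees 0…4.
(1 + y + y²) has coefficients 1,1,1,0,0,0,0 for degrees 0…6.
Finally multiplying by (1 + y + 2y² - 2y³), the product of all factors after the first has coefficients 1,2,4,1,0,-2,0 for degrees 0…6.
[y⁶] = 1·0 − 1·(-2) + 1·4 = 6.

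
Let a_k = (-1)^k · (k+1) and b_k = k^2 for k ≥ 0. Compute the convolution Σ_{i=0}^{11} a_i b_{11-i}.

36

This is [x^11] in the product of the two ordinary generating functions.
Σ = 1·121 − 2·100 + 3·81 − 4·64 + 5·49 − 6·36 + 7·25 − 8·16 + 9·9 − 10·4 + 11·1 − 12·0 = 36.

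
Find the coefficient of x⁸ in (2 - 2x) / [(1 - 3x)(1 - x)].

13122

Partial fractions give a closed form: a_n = (2)·3^n.
At n = 8: a_8 = 13122.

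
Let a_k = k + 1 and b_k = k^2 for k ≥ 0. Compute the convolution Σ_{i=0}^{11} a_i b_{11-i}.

The convolution is the x^11 coefficient of A(x)B(x).
Σ = 1·121 + 2·100 + 3·81 + 4·64 + 5·49 + 6·36 + 7·25 + 8·16 + 9·9 + 10·4 + 11·1 + 12·0 = 1716.

1716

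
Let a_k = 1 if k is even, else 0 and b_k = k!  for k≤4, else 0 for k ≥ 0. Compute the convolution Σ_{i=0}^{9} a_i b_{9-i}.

Write out a_i and b_{9-i} for i = 0,…,9 and sum the products.
Σ = 1·0 + 0·0 + 1·0 + 0·0 + 1·0 + 0·24 + 1·6 + 0·2 + 1·1 + 0·1 = 7.

7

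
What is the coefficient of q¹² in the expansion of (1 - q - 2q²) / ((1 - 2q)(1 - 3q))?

The denominator gives the recurrence a_n = 5a_(n−1) − 6a_(n−2) for n ≥ 3; the numerator fixes a_0 = 1, a_1 = 4, a_2 = 12.
Iterating: 1, 4, 12, 36, 108, 324, 972, 2916, 8748, 26244, 78732, 236196, 708588, so a_12 = 708588.

708588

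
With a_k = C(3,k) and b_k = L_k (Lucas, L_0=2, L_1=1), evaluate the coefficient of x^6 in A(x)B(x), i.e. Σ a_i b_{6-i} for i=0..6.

The convolution is the t^6 coefficient of A(t)B(t).
Σ = 1·18 + 3·11 + 3·7 + 1·4 + 0·3 + 0·1 + 0·2 = 76.

76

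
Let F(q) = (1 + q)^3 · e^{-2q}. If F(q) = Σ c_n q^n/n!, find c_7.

544

The EGF product rule gives c_7 = Σ_{k_1+k_2=7} C(7; k_1,k_2) · ∏ g_i(k_i), where (1+q)^3 gives the falling factorial (3)_k; e^{-2q} gives (-2)^k.
g_1(k) for k = 0…7: 1, 3, 6, 6, 0, 0, 0, 0.
g_2(k) for k = 0…7: 1, -2, 4, -8, 16, -32, 64, -128.
c_7 = Σ_k C(7,k)·g_1(k)·g_2(7−k) = 1·1·(-128) + 7·3·64 + 21·6·(-32) + 35·6·16 = −128 + 1344 − 4032 + 3360 = 544.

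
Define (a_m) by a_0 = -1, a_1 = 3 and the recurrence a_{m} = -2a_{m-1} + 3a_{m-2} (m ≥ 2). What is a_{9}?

The ordinary generating function has denominator 1 + 2x - 3x^2.
Iterating the recurrence: a_0,…,a_{9} = -1, 3, -9, 27, -81, 243, -729, 2187, -6561, 19683.

19683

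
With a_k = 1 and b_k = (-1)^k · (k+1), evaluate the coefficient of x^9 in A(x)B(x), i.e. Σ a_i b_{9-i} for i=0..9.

This is [x^9] in the product of the two ordinary generating functions.
Σ = 1·(-10) + 1·9 + 1·(-8) + 1·7 + 1·(-6) + 1·5 + 1·(-4) + 1·3 + 1·(-2) + 1·1 = -5.

-5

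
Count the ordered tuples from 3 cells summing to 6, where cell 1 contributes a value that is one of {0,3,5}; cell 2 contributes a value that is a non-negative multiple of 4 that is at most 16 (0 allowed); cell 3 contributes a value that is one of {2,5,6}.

2

The generating function for the choices is (1 + t^3 + t^5)·(1 + t^4 + t^8 + t^12 + t^16)·(t^2 + t^5 + t^6); the count is [t^6].
(1 + t^3 + t^5) has coefficients 1,0,0,1,0,1 for degrees 0…5.
(1 + t^4 + t^8 + t^12 + t^16) has coefficients 1,0,0,0,1,0,0 for degrees 0…6.
Finally multiplying by (t^2 + t^5 + t^6), the product of all factors after the first has coefficients 0,0,1,0,0,1,2 for degrees 0…6.
[t^6] = 1·2 + 1·0 + 1·0 = 2.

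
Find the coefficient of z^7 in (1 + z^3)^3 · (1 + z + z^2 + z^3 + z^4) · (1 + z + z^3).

16

(1 + z^3)^3 has coefficients 1,0,0,3,0,0,3,0 for degrees 0…7.
(1 + z + z^2 + z^3 + z^4) has coefficients 1,1,1,1,1,0,0,0 for degrees 0…7.
Finally multiplying by (1 + z + z^3), the product of all factors after the first has coefficients 1,2,2,3,3,2,1,1 for degrees 0…7.
[z^7] = 1·1 + 3·3 + 3·2 = 16.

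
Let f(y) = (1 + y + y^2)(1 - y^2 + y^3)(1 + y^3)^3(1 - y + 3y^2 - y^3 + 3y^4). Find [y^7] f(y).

(1 + y + y^2) has coefficients 1,1,1 for degrees 0…2.
(1 - y^2 + y^3) has coefficients 1,0,-1,1,0,0,0,0 for degrees 0…7.
Multiplying by (1 + y^3)^3 gives running coefficients 1,0,-1,4,0,-3,6,0 for degrees 0…7.
Finally multiplying by (1 - y + 3y^2 - y^3 + 3y^4), the product of all factors after the first has coefficients 1,-1,2,4,-4,10,2,-3 for degrees 0…7.
[y^7] = 1·(-3) + 1·2 + 1·10 = 9.

9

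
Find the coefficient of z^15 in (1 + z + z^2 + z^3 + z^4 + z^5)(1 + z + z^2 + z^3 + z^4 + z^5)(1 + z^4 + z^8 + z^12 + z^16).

(1 + z + z^2 + z^3 + z^4 + z^5) has coefficients 1,1,1,1,1,1 for degrees 0…5.
(1 + z + z^2 + z^3 + z^4 + z^5) has coefficients 1,1,1,1,1,1,0,0,0,0,0,0,0,0,0,0 for degrees 0…15.
Finally multiplying by (1 + z^4 + z^8 + z^12 + z^16), the product of all factors after the first has coefficients 1,1,1,1,2,2,1,1,2,2,1,1,2,2,1,1 for degrees 0…15.
[z^15] = 1·1 + 1·1 + 1·2 + 1·2 + 1·1 + 1·1 = 8.

8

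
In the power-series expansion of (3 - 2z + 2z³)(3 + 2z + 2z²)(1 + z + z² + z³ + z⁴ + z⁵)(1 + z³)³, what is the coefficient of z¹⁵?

(3 - 2z + 2z³) has coefficients 3,-2,0,2 for degrees 0…3.
(3 + 2z + 2z²) has coefficients 3,2,2,0,0,0,0,0,0,0,0,0,0,0,0,0 for degrees 0…15.
Multiplying by (1 + z + z² + z³ + z⁴ + z⁵) gives running coefficients 3,5,7,7,7,7,4,2,0,0,0,0,0,0,0,0 for degrees 0…15.
Finally multiplying by (1 + z³)³, the product of all factors after the first has coefficients 3,5,7,16,22,28,34,38,42,36,32,28,19,13,7,4 for degrees 0…15.
[z¹⁵] = 3·4 − 2·7 + 2·19 = 36.

36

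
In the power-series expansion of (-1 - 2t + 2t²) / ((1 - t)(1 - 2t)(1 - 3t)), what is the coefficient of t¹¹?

Partial fractions give a closed form: a_n = (-1/2)·1^n + (6)·2^n + (-13/2)·3^n.
At n = 11: a_11 = -1139168.

-1139168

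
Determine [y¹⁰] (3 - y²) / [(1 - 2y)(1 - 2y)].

The denominator gives the recurrence a_n = 4a_(n−1) − 4a_(n−2) for n ≥ 3; the numerator fixes a_0 = 3, a_1 = 12, a_2 = 35.
Iterating: 3, 12, 35, 92, 228, 544, 1264, 2880, 6464, 14336, 31488, so a_10 = 31488.

31488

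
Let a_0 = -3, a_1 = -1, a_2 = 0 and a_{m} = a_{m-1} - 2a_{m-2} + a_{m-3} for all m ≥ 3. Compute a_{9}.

The ordinary generating function has denominator 1 - y + 2y^2 - y^3.
Iterating the recurrence: a_0,…,a_{9} = -3, -1, 0, -1, -2, 0, 3, 1, -5, -4.

-4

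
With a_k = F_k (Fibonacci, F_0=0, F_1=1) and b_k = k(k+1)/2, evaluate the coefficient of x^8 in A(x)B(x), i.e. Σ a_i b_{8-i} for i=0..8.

176

This is [x^8] in the product of the two ordinary generating functions.
Σ = 0·36 + 1·28 + 1·21 + 2·15 + 3·10 + 5·6 + 8·3 + 13·1 + 21·0 = 176.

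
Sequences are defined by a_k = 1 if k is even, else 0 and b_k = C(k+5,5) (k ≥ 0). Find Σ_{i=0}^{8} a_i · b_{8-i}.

This is [x^8] in the product of the two ordinary generating functions.
Σ = 1·1287 + 0·792 + 1·462 + 0·252 + 1·126 + 0·56 + 1·21 + 0·6 + 1·1 = 1897.

1897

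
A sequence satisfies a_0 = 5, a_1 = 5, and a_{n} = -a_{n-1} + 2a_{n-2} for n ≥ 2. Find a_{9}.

The ordinary generating function has denominator 1 + t - 2t^2.
Iterating the recurrence: a_0,…,a_{9} = 5, 5, 5, 5, 5, 5, 5, 5, 5, 5.

5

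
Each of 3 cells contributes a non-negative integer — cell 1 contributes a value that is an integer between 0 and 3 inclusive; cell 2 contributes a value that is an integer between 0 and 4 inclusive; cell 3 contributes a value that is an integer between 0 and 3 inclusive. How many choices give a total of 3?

10

The generating function for the choices is (1 + y + y² + y³)·(1 + y + y² + y³ + y⁴)·(1 + y + y² + y³); the count is [y³].
(1 + y + y² + y³) has coefficients 1,1,1,1 for degrees 0…3.
(1 + y + y² + y³ + y⁴) has coefficients 1,1,1,1 for degrees 0…3.
Finally multiplying by (1 + y + y² + y³), the product of all factors after the first has coefficients 1,2,3,4 for degrees 0…3.
[y³] = 1·4 + 1·3 + 1·2 + 1·1 = 10.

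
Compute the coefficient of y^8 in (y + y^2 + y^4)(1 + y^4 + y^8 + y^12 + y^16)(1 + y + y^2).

(y + y^2 + y^4) has coefficients 0,1,1,0,1 for degrees 0…4.
(1 + y^4 + y^8 + y^12 + y^16) has coefficients 1,0,0,0,1,0,0,0,1 for degrees 0…8.
Finally multiplying by (1 + y + y^2), the product of all factors after the first has coefficients 1,1,1,0,1,1,1,0,1 for degrees 0…8.
[y^8] = 1·0 + 1·1 + 1·1 = 2.

2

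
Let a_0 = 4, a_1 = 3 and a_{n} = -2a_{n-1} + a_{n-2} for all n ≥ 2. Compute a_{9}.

1323

The ordinary generating function has denominator 1 + 2x - x^2.
Iterating the recurrence: a_0,…,a_{9} = 4, 3, -2, 7, -16, 39, -94, 227, -548, 1323.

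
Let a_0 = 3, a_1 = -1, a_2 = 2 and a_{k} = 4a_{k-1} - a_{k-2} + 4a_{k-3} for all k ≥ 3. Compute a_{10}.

308402

The ordinary generating function has denominator 1 - 4q + q^2 - 4q^3.
Iterating the recurrence: a_0,…,a_{10} = 3, -1, 2, 21, 78, 299, 1202, 4821, 19278, 77099, 308402.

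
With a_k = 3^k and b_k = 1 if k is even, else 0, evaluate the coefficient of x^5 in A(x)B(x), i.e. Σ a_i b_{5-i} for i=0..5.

Write out a_i and b_{5-i} for i = 0,…,5 and sum the products.
Σ = 1·0 + 3·1 + 9·0 + 27·1 + 81·0 + 243·1 = 273.

273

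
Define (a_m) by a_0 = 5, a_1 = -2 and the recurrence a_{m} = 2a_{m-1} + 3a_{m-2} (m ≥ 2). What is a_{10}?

The ordinary generating function has denominator 1 - 2x - 3x^2.
Iterating the recurrence: a_0,…,a_{10} = 5, -2, 11, 16, 65, 178, 551, 1636, 4925, 14758, 44291.

44291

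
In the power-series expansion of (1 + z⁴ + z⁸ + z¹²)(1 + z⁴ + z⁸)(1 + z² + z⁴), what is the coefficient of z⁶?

2

(1 + z⁴ + z⁸ + z¹²) has coefficients 1,0,0,0,1,0,0 for degrees 0…6.
(1 + z⁴ + z⁸) has coefficients 1,0,0,0,1,0,0 for degrees 0…6.
Finally multiplying by (1 + z² + z⁴), the product of all factors after the first has coefficients 1,0,1,0,2,0,1 for degrees 0…6.
[z⁶] = 1·1 + 1·1 = 2.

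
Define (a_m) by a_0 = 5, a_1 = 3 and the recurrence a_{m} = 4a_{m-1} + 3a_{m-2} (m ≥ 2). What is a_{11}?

25611669

The ordinary generating function has denominator 1 - 4q - 3q^2.
Iterating the recurrence: a_0,…,a_{11} = 5, 3, 27, 117, 549, 2547, 11835, 54981, 255429, 1186659, 5512923, 25611669.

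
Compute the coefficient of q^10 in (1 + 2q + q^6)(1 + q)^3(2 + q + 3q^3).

(1 + 2q + q^6) has coefficients 1,2,0,0,0,0,1 for degrees 0…6.
(1 + q)^3 has coefficients 1,3,3,1,0,0,0,0,0,0,0 for degrees 0…10.
Finally multiplying by (2 + q + 3q^3), the product of all factors after the first has coefficients 2,7,9,8,10,9,3,0,0,0,0 for degrees 0…10.
[q^10] = 1·0 + 2·0 + 1·10 = 10.

10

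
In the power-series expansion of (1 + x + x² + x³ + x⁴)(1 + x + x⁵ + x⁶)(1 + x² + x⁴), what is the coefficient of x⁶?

6

(1 + x + x² + x³ + x⁴) has coefficients 1,1,1,1,1 for degrees 0…4.
(1 + x + x⁵ + x⁶) has coefficients 1,1,0,0,0,1,1 for degrees 0…6.
Finally multiplying by (1 + x² + x⁴), the product of all factors after the first has coefficients 1,1,1,1,1,2,1 for degrees 0…6.
[x⁶] = 1·1 + 1·2 + 1·1 + 1·1 + 1·1 = 6.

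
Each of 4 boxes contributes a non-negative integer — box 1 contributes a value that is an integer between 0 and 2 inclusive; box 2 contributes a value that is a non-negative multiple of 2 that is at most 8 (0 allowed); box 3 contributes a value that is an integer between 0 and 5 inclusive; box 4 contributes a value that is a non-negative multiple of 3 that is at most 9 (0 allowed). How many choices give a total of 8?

21

The generating function for the choices is (1 + y + y^2)·(1 + y^2 + y^4 + y^6 + y^8)·(1 + y + y^2 + y^3 + y^4 + y^5)·(1 + y^3 + y^6 + y^9); the count is [y^8].
(1 + y + y^2) has coefficients 1,1,1 for degrees 0…2.
(1 + y^2 + y^4 + y^6 + y^8) has coefficients 1,0,1,0,1,0,1,0,1 for degrees 0…8.
Multiplying by (1 + y + y^2 + y^3 + y^4 + y^5) gives running coefficients 1,1,2,2,3,3,3,3,3 for degrees 0…8.
Finally multiplying by (1 + y^3 + y^6 + y^9), the product of all factors after the first has coefficients 1,1,2,3,4,5,6,7,8 for degrees 0…8.
[y^8] = 1·8 + 1·7 + 1·6 = 21.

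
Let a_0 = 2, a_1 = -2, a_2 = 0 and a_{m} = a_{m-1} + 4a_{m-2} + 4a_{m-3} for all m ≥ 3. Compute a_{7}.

-104

The ordinary generating function has denominator 1 - x - 4x^2 - 4x^3.
Iterating the recurrence: a_0,…,a_{7} = 2, -2, 0, 0, -8, -8, -40, -104.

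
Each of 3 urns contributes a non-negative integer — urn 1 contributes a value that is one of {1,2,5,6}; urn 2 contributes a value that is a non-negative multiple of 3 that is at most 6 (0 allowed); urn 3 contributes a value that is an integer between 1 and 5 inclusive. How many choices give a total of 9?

The generating function for the choices is (y + y² + y⁵ + y⁶)·(1 + y³ + y⁶)·(y + y² + y³ + y⁴ + y⁵); the count is [y⁹].
(y + y² + y⁵ + y⁶) has coefficients 0,1,1,0,0,1,1 for degrees 0…6.
(1 + y³ + y⁶) has coefficients 1,0,0,1,0,0,1,0,0,0 for degrees 0…9.
Finally multiplying by (y + y² + y³ + y⁴ + y⁵), the product of all factors after the first has coefficients 0,1,1,1,2,2,1,2,2,1 for degrees 0…9.
[y⁹] = 1·2 + 1·2 + 1·2 + 1·1 = 7.

7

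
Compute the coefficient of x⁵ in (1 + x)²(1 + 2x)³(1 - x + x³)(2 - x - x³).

-5

(1 + x)² has coefficients 1,2,1 for degrees 0…2.
(1 + 2x)³ has coefficients 1,6,12,8,0,0 for degrees 0…5.
Multiplying by (1 - x + x³) gives running coefficients 1,5,6,-3,-2,12 for degrees 0…5.
Finally multiplying by (2 - x - x³), the product of all factors after the first has coefficients 2,9,7,-13,-6,20 for degrees 0…5.
[x⁵] = 1·20 + 2·(-6) + 1·(-13) = -5.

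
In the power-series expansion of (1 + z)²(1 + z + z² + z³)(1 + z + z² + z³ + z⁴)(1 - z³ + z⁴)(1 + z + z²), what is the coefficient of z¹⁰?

(1 + z)² has coefficients 1,2,1 for degrees 0…2.
(1 + z + z² + z³) has coefficients 1,1,1,1,0,0,0,0,0,0,0 for degrees 0…10.
Multiplying by (1 + z + z² + z³ + z⁴) gives running coefficients 1,2,3,4,4,3,2,1,0,0,0 for degrees 0…10.
Multiplying by (1 - z³ + z⁴) gives running coefficients 1,2,3,3,3,2,1,1,1,1,1 for degrees 0…10.
Finally multiplying by (1 + z + z²), the product of all factors after the first has coefficients 1,3,6,8,9,8,6,4,3,3,3 for degrees 0…10.
[z¹⁰] = 1·3 + 2·3 + 1·3 = 12.

12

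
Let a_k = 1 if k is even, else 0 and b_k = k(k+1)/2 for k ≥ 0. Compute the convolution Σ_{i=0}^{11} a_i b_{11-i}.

161

The convolution is the x^11 coefficient of A(x)B(x).
Σ = 1·66 + 0·55 + 1·45 + 0·36 + 1·28 + 0·21 + 1·15 + 0·10 + 1·6 + 0·3 + 1·1 + 0·0 = 161.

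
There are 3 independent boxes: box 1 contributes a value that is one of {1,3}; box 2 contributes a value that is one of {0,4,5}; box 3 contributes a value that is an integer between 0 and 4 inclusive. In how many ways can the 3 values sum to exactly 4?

2

The generating function for the choices is (x + x^3)·(1 + x^4 + x^5)·(1 + x + x^2 + x^3 + x^4); the count is [x^4].
(x + x^3) has coefficients 0,1,0,1 for degrees 0…3.
(1 + x^4 + x^5) has coefficients 1,0,0,0,1 for degrees 0…4.
Finally multiplying by (1 + x + x^2 + x^3 + x^4), the product of all factors after the first has coefficients 1,1,1,1,2 for degrees 0…4.
[x^4] = 1·1 + 1·1 = 2.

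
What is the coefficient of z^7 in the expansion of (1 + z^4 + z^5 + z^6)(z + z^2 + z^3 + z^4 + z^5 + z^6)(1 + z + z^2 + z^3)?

(1 + z^4 + z^5 + z^6) has coefficients 1,0,0,0,1,1,1 for degrees 0…6.
(z + z^2 + z^3 + z^4 + z^5 + z^6) has coefficients 0,1,1,1,1,1,1,0 for degrees 0…7.
Finally multiplying by (1 + z + z^2 + z^3), the product of all factors after the first has coefficients 0,1,2,3,4,4,4,3 for degrees 0…7.
[z^7] = 1·3 + 1·3 + 1·2 + 1·1 = 9.

9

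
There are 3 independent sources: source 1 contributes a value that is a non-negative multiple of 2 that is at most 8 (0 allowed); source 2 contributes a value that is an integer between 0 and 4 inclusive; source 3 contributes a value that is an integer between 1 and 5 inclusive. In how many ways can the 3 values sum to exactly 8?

The generating function for the choices is (1 + q² + q⁴ + q⁶ + q⁸)·(1 + q + q² + q³ + q⁴)·(q + q² + q³ + q⁴ + q⁵); the count is [q⁸].
(1 + q² + q⁴ + q⁶ + q⁸) has coefficients 1,0,1,0,1,0,1,0,1 for degrees 0…8.
(1 + q + q² + q³ + q⁴) has coefficients 1,1,1,1,1,0,0,0,0 for degrees 0…8.
Finally multiplying by (q + q² + q³ + q⁴ + q⁵), the product of all factors after the first has coefficients 0,1,2,3,4,5,4,3,2 for degrees 0…8.
[q⁸] = 1·2 + 1·4 + 1·4 + 1·2 + 1·0 = 12.

12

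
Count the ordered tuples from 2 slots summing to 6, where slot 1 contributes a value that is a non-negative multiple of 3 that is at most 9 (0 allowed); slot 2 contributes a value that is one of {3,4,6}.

2

The generating function for the choices is (1 + t³ + t⁶ + t⁹)·(t³ + t⁴ + t⁶); the count is [t⁶].
(1 + t³ + t⁶ + t⁹) has coefficients 1,0,0,1,0,0,1 for degrees 0…6.
(t³ + t⁴ + t⁶) has coefficients 0,0,0,1,1,0,1 for degrees 0…6.
[t⁶] = 1·1 + 1·1 + 1·0 = 2.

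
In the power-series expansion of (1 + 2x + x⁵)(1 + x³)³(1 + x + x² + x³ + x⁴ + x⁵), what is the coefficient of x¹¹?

(1 + 2x + x⁵) has coefficients 1,2,0,0,0,1 for degrees 0…5.
(1 + x³)³ has coefficients 1,0,0,3,0,0,3,0,0,1,0,0 for degrees 0…11.
Finally multiplying by (1 + x + x² + x³ + x⁴ + x⁵), the product of all factors after the first has coefficients 1,1,1,4,4,4,6,6,6,4,4,4 for degrees 0…11.
[x¹¹] = 1·4 + 2·4 + 1·6 = 18.

18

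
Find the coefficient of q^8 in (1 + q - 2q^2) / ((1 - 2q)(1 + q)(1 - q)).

Partial fractions give a closed form: a_n = (4/3)·2^n + (-1/3)·(-1)^n.
At n = 8: a_8 = 341.

341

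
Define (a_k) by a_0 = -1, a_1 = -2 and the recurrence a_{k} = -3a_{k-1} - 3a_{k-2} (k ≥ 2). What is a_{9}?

The ordinary generating function has denominator 1 + 3x + 3x^2.
Iterating the recurrence: a_0,…,a_{9} = -1, -2, 9, -21, 36, -45, 27, 54, -243, 567.

567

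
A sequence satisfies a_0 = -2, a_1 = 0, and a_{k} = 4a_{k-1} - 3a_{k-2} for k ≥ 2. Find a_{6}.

726

The ordinary generating function has denominator 1 - 4y + 3y^2.
Iterating the recurrence: a_0,…,a_{6} = -2, 0, 6, 24, 78, 240, 726.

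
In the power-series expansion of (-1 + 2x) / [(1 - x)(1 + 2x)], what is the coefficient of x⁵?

The denominator gives the recurrence a_n = −a_(n−1) + 2a_(n−2) for n ≥ 2; the numerator fixes a_0 = -1, a_1 = 3.
Iterating: -1, 3, -5, 11, -21, 43, so a_5 = 43.

43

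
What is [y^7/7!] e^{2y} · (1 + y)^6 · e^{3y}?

7306325

The EGF product rule gives c_7 = Σ_{k_1+k_2+k_3=7} C(7; k_1,k_2,k_3) · ∏ g_i(k_i), where e^{2y} gives (2)^k; (1+y)^6 gives the falling factorial (6)_k; e^{3y} gives (3)^k.
g_1(k) for k = 0…7: 1, 2, 4, 8, 16, 32, 64, 128.
g_2(k) for k = 0…7: 1, 6, 30, 120, 360, 720, 720, 0.
g_3(k) for k = 0…7: 1, 3, 9, 27, 81, 243, 729, 2187.
First combine the last two factors: h(k) = Σ_j C(k,j)·g_2(j)·g_3(k−j) for k = 0…7: 1, 9, 75, 579, 4149, 27693, 173007, 1017495.
c_7 = Σ_k C(7,k)·g_1(k)·h(7−k) = 1·1·1017495 + 7·2·173007 + 21·4·27693 + 35·8·4149 + 35·16·579 + 21·32·75 + 7·64·9 + 1·128·1 = 1017495 + 2422098 + 2326212 + 1161720 + 324240 + 50400 + 4032 + 128 = 7306325.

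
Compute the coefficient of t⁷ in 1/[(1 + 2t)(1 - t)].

-85

Partial fractions give a closed form: a_n = (2/3)·(-2)^n + (1/3)·1^n.
At n = 7: a_7 = -85.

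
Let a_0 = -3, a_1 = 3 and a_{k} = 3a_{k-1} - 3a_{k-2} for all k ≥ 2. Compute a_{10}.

The ordinary generating function has denominator 1 - 3z + 3z^2.
Iterating the recurrence: a_0,…,a_{10} = -3, 3, 18, 45, 81, 108, 81, -81, -486, -1215, -2187.

-2187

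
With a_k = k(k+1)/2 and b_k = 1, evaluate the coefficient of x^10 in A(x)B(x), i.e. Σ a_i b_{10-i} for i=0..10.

This is [x^10] in the product of the two ordinary generating functions.
Σ = 0·1 + 1·1 + 3·1 + 6·1 + 10·1 + 15·1 + 21·1 + 28·1 + 36·1 + 45·1 + 55·1 = 220.

220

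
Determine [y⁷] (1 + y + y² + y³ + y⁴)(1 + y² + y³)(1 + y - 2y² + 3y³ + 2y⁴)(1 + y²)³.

55

(1 + y + y² + y³ + y⁴) has coefficients 1,1,1,1,1 for degrees 0…4.
(1 + y² + y³) has coefficients 1,0,1,1,0,0,0,0 for degrees 0…7.
Multiplying by (1 + y - 2y² + 3y³ + 2y⁴) gives running coefficients 1,1,-1,5,1,1,5,2 for degrees 0…7.
Finally multiplying by (1 + y²)³, the product of all factors after the first has coefficients 1,1,2,8,1,19,6,21 for degrees 0…7.
[y⁷] = 1·21 + 1·6 + 1·19 + 1·1 + 1·8 = 55.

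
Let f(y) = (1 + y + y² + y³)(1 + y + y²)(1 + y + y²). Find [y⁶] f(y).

(1 + y + y² + y³) has coefficients 1,1,1,1 for degrees 0…3.
(1 + y + y²) has coefficients 1,1,1,0,0,0,0 for degrees 0…6.
Finally multiplying by (1 + y + y²), the product of all factors after the first has coefficients 1,2,3,2,1,0,0 for degrees 0…6.
[y⁶] = 1·0 + 1·0 + 1·1 + 1·2 = 3.

3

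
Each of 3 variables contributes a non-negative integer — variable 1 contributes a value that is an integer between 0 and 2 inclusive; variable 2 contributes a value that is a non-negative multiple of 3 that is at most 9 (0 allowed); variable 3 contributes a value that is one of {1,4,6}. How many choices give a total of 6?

The generating function for the choices is (1 + t + t^2)·(1 + t^3 + t^6 + t^9)·(t + t^4 + t^6); the count is [t^6].
(1 + t + t^2) has coefficients 1,1,1 for degrees 0…2.
(1 + t^3 + t^6 + t^9) has coefficients 1,0,0,1,0,0,1 for degrees 0…6.
Finally multiplying by (t + t^4 + t^6), the product of all factors after the first has coefficients 0,1,0,0,2,0,1 for degrees 0…6.
[t^6] = 1·1 + 1·0 + 1·2 = 3.

3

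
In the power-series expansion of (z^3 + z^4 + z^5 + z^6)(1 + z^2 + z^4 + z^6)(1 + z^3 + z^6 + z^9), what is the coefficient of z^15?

(z^3 + z^4 + z^5 + z^6) has coefficients 0,0,0,1,1,1,1 for degrees 0…6.
(1 + z^2 + z^4 + z^6) has coefficients 1,0,1,0,1,0,1,0,0,0,0,0,0,0,0,0 for degrees 0…15.
Finally multiplying by (1 + z^3 + z^6 + z^9), the product of all factors after the first has coefficients 1,0,1,1,1,1,2,1,1,2,1,1,1,1,0,1 for degrees 0…15.
[z^15] = 1·1 + 1·1 + 1·1 + 1·2 = 5.

5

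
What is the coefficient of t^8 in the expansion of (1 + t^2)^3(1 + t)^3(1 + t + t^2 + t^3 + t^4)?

(1 + t^2)^3 has coefficients 1,0,3,0,3,0,1 for degrees 0…6.
(1 + t)^3 has coefficients 1,3,3,1,0,0,0,0,0 for degrees 0…8.
Finally multiplying by (1 + t + t^2 + t^3 + t^4), the product of all factors after the first has coefficients 1,4,7,8,8,7,4,1,0 for degrees 0…8.
[t^8] = 1·0 + 3·4 + 3·8 + 1·7 = 43.

43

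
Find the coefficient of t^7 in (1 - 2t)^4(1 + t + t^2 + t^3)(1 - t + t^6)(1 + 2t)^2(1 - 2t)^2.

(1 - 2t)^4 has coefficients 1,-8,24,-32,16 for degrees 0…4.
(1 + t + t^2 + t^3) has coefficients 1,1,1,1,0,0,0,0 for degrees 0…7.
Multiplying by (1 - t + t^6) gives running coefficients 1,0,0,0,-1,0,1,1 for degrees 0…7.
Multiplying by (1 + 2t)^2 gives running coefficients 1,4,4,0,-1,-4,-3,5 for degrees 0…7.
Finally multiplying by (1 - 2t)^2, the product of all factors after the first has coefficients 1,0,-8,0,15,0,9,1 for degrees 0…7.
[t^7] = 1·1 − 8·9 + 24·0 − 32·15 + 16·0 = -551.

-551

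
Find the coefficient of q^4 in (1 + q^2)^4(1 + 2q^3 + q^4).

7

(1 + q^2)^4 has coefficients 1,0,4,0,6 for degrees 0…4.
(1 + 2q^3 + q^4) has coefficients 1,0,0,2,1 for degrees 0…4.
[q^4] = 1·1 + 4·0 + 6·1 = 7.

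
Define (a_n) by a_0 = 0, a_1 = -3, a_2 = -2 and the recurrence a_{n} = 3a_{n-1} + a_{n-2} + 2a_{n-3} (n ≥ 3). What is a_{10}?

-58187

The ordinary generating function has denominator 1 - 3y - y^2 - 2y^3.
Iterating the recurrence: a_0,…,a_{10} = 0, -3, -2, -9, -35, -118, -407, -1409, -4870, -16833, -58187.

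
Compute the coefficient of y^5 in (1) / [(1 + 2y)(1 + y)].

Partial fractions give a closed form: a_n = (2)·(-2)^n + (-1)·(-1)^n.
At n = 5: a_5 = -63.

-63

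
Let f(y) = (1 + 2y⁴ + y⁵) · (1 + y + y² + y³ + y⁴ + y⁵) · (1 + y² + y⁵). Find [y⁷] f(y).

8

(1 + 2y⁴ + y⁵) has coefficients 1,0,0,0,2,1 for degrees 0…5.
(1 + y + y² + y³ + y⁴ + y⁵) has coefficients 1,1,1,1,1,1,0,0 for degrees 0…7.
Finally multiplying by (1 + y² + y⁵), the product of all factors after the first has coefficients 1,1,2,2,2,3,2,2 for degrees 0…7.
[y⁷] = 1·2 + 2·2 + 1·2 = 8.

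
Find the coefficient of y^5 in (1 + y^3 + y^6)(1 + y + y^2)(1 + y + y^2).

3

(1 + y^3 + y^6) has coefficients 1,0,0,1,0,0 for degrees 0…5.
(1 + y + y^2) has coefficients 1,1,1,0,0,0 for degrees 0…5.
Finally multiplying by (1 + y + y^2), the product of all factors after the first has coefficients 1,2,3,2,1,0 for degrees 0…5.
[y^5] = 1·0 + 1·3 = 3.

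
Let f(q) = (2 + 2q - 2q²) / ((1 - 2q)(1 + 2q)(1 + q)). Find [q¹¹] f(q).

The denominator gives the recurrence a_n = −a_(n−1) + 4a_(n−2) + 4a_(n−3) for n ≥ 3; the numerator fixes a_0 = 2, a_1 = 0, a_2 = 6.
Iterating: 2, 0, 6, 2, 22, 10, 86, 42, 342, 170, 1366, 682, so a_11 = 682.

682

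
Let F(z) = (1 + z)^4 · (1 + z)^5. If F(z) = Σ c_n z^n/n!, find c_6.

The EGF product rule gives c_6 = Σ_{k_1+k_2=6} C(6; k_1,k_2) · ∏ g_i(k_i), where (1+z)^4 gives the falling factorial (4)_k; (1+z)^5 gives the falling factorial (5)_k.
g_1(k) for k = 0…6: 1, 4, 12, 24, 24, 0, 0.
g_2(k) for k = 0…6: 1, 5, 20, 60, 120, 120, 0.
c_6 = Σ_k C(6,k)·g_1(k)·g_2(6−k) = 6·4·120 + 15·12·120 + 20·24·60 + 15·24·20 = 2880 + 21600 + 28800 + 7200 = 60480.

60480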